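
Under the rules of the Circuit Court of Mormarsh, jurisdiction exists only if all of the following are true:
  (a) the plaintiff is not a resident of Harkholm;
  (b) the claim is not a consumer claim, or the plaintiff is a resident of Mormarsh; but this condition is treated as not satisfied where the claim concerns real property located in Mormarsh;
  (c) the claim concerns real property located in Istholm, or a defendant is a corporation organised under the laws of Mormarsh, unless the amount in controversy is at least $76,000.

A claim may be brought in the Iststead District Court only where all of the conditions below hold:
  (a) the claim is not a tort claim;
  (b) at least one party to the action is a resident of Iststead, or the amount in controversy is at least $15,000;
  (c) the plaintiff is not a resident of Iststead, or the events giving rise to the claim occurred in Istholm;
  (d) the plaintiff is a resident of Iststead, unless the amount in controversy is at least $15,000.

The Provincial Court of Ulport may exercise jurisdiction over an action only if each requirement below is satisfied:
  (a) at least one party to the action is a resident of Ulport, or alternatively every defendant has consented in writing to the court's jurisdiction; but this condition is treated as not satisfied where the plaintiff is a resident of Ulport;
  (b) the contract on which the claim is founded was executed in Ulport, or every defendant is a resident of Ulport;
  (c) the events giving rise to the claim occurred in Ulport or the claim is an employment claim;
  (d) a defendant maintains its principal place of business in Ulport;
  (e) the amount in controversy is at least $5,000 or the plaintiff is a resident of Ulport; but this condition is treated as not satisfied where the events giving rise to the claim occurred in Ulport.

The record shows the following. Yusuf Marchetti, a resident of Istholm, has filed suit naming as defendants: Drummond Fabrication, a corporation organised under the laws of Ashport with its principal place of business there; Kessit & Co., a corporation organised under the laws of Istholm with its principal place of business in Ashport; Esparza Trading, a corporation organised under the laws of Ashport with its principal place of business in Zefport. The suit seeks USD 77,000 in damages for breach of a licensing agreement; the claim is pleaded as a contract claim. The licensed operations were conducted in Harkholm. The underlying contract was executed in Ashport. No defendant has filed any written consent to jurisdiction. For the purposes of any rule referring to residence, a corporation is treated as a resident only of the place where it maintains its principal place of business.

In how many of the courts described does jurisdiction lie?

The Circuit Court of Mormarsh:
  (a) The plaintiff resides in Istholm, which is not Harkholm. Satisfied.
  (b) The claim is a contract claim, not a consumer claim, so this disjunct is met. And the carve-out is inapplicable — the claim does not concern real property. Satisfied.
  (c) The claim does not concern real property; the corporate defendant(s) are organised in Ashport, Istholm, not Mormarsh — no alternative holds. However, the amount in controversy is $77,000, which meets the 76,000 dollars floor, so the 'unless' proviso supplies this condition. Met.
  → All conditions met; jurisdiction exists.
The Iststead District Court:
  (a) The claim is a contract claim, not a tort claim. Condition met.
  (b) The amount in controversy is 77,000 dollars, which meets the $15,000 floor, so this disjunct is met. Condition met.
  (c) The plaintiff resides in Istholm, which is not Iststead, so this disjunct is met. Met.
  (d) The plaintiff resides in Istholm, not Iststead. The proviso rescues it, though: the amount in controversy is USD 77,000, which meets the USD 15,000 floor. Met.
  → The court has jurisdiction.
The Provincial Court of Ulport:
  (a) No party resides in Ulport; no such written consent has been filed — every alternative fails. Not satisfied.
  (b) The contract was executed in Ashport, not Ulport; the defendants reside as follows — Drummond Fabrication in Ashport, Kessit & Co. in Ashport, Esparza Trading in Zefport — not all in Ulport — no alternative holds. Not satisfied.
  (c) The operative events occurred in Harkholm, not Ulport; the claim is a contract claim, not an employment claim — no alternative holds. Not satisfied.
  (d) The corporate defendant(s) have their principal place of business in Ashport, Zefport, not Ulport. Not met.
  (e) The amount in controversy is $77,000, which meets the $5,000 floor, so one alternative holds. The carve-out does not apply: the operative events occurred in Harkholm, not Ulport. Satisfied.
  → The court lacks jurisdiction.
Courts with jurisdiction: the Circuit Court of Mormarsh, the Iststead District Court — 2 in total.

2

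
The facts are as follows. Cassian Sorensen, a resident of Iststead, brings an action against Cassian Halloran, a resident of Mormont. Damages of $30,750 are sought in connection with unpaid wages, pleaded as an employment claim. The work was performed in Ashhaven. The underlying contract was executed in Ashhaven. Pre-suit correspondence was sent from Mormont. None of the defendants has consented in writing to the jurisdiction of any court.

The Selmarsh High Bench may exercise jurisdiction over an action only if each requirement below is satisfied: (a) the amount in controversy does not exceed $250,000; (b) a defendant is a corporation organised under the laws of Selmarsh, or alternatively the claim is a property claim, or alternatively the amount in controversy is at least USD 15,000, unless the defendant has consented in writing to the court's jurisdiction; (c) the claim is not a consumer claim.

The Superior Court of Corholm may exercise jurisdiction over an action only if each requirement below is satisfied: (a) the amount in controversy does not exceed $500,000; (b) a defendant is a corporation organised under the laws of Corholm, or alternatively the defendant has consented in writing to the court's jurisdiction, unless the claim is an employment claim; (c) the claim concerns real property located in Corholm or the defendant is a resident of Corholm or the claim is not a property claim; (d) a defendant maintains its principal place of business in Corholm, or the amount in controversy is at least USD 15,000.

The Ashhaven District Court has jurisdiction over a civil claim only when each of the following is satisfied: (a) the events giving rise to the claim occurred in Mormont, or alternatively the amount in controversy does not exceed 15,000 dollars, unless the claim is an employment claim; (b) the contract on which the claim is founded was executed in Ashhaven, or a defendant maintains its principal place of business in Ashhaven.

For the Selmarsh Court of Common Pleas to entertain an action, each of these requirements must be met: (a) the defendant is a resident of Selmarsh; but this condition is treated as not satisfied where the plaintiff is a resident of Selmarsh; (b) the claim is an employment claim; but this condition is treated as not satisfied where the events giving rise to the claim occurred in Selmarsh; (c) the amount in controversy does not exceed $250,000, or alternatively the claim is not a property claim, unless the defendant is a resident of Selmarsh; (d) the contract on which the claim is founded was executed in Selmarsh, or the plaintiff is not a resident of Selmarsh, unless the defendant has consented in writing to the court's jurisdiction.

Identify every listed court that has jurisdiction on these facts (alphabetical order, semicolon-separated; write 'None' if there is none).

The Selmarsh High Bench:
  (a) The amount in controversy is USD 30,750, within the 250,000 dollars ceiling. Condition met.
  (b) The amount in controversy is USD 30,750, which meets the USD 15,000 floor, so one alternative holds. Satisfied.
  (c) The claim is an employment claim, not a consumer claim. Condition met.
  → The court has jurisdiction.
The Superior Court of Corholm:
  (a) The amount in controversy is 30,750 dollars, within the 500,000 dollars ceiling. Met.
  (b) No defendant is a corporation; no such written consent has been filed — no alternative holds. But the claim is an employment claim, and the 'unless' clause therefore excuses the requirement. Condition met.
  (c) The claim is an employment claim, not a property claim, so one alternative holds. Met.
  (d) The amount in controversy is USD 30,750, which meets the $15,000 floor — that alternative is enough. Satisfied.
  → All conditions met; jurisdiction exists.
The Ashhaven District Court:
  (a) The operative events occurred in Ashhaven, not Mormont; the amount in controversy is $30,750, above the USD 15,000 ceiling — none of the alternatives is met. The proviso rescues it, though: the claim is an employment claim. Satisfied.
  (b) The contract was executed in Ashhaven, so one alternative holds. Condition met.
  → Every requirement is satisfied — jurisdiction.
The Selmarsh Court of Common Pleas:
  (a) The defendant resides in Mormont, not Selmarsh. Fails.
  (b) The claim is an employment claim. The exception is not triggered, since the operative events occurred in Ashhaven, not Selmarsh. Satisfied.
  (c) The amount in controversy is USD 30,750, within the 250,000 dollars ceiling, so one alternative holds. Satisfied.
  (d) The plaintiff resides in Iststead, which is not Selmarsh, so one alternative holds. Met.
  → At least one condition fails; no jurisdiction.

the Ashhaven District Court; the Selmarsh High Bench; the Superior Court of Corholm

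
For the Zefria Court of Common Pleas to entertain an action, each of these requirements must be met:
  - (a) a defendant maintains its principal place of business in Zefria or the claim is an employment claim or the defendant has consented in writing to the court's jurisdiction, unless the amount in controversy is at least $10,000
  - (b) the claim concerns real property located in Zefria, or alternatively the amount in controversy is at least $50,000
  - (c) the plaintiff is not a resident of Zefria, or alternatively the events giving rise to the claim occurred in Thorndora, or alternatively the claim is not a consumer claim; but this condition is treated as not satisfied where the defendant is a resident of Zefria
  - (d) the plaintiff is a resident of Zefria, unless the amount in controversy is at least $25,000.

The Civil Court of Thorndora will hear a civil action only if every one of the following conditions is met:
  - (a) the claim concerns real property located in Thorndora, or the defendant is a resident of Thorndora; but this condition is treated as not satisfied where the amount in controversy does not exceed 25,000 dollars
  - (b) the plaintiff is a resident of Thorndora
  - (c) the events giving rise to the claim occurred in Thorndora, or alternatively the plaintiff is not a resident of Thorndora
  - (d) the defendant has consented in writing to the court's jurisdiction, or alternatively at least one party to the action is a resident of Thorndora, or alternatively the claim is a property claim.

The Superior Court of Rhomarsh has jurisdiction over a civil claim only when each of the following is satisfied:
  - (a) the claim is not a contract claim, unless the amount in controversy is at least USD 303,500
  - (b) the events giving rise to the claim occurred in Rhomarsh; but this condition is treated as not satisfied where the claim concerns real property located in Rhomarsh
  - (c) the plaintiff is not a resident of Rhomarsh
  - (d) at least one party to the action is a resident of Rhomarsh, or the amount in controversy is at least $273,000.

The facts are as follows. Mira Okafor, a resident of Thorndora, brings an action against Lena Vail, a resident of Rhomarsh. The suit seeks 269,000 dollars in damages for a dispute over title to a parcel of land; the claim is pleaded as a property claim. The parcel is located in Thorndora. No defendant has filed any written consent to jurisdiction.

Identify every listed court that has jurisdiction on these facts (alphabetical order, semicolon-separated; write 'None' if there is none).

The Zefria Court of Common Pleas:
  (a) No defendant is a corporation; the claim is a property claim, not an employment claim; no such written consent has been filed — no alternative holds. However, the amount in controversy is $269,000, which meets the $10,000 floor, so the 'unless' proviso supplies this condition. Met.
  (b) The amount in controversy is $269,000, which meets the 50,000 dollars floor — that alternative is enough. Satisfied.
  (c) The plaintiff resides in Thorndora, which is not Zefria, so one alternative holds. The exception is not triggered, since the defendant resides in Rhomarsh, not Zefria. Met.
  (d) The plaintiff resides in Thorndora, not Zefria. The proviso rescues it, though: the amount in controversy is $269,000, which meets the 25,000 dollars floor. Satisfied.
  → Jurisdiction lies.
The Civil Court of Thorndora:
  (a) The property lies in Thorndora, so one alternative holds. And the carve-out is inapplicable — the amount in controversy is USD 269,000, above the $25,000 ceiling. Met.
  (b) The plaintiff resides in Thorndora. Met.
  (c) The operative events occurred in Thorndora, so this disjunct is met. Met.
  (d) Mira Okafor resides in Thorndora, so one alternative holds. Condition met.
  → Jurisdiction lies.
The Superior Court of Rhomarsh:
  (a) The claim is a property claim, not a contract claim. Condition met.
  (b) The operative events occurred in Thorndora, not Rhomarsh. Condition not met.
  (c) The plaintiff resides in Thorndora, which is not Rhomarsh. Satisfied.
  (d) Lena Vail resides in Rhomarsh, so this disjunct is met. Met.
  → No jurisdiction.

the Civil Court of Thorndora; the Zefria Court of Common Pleas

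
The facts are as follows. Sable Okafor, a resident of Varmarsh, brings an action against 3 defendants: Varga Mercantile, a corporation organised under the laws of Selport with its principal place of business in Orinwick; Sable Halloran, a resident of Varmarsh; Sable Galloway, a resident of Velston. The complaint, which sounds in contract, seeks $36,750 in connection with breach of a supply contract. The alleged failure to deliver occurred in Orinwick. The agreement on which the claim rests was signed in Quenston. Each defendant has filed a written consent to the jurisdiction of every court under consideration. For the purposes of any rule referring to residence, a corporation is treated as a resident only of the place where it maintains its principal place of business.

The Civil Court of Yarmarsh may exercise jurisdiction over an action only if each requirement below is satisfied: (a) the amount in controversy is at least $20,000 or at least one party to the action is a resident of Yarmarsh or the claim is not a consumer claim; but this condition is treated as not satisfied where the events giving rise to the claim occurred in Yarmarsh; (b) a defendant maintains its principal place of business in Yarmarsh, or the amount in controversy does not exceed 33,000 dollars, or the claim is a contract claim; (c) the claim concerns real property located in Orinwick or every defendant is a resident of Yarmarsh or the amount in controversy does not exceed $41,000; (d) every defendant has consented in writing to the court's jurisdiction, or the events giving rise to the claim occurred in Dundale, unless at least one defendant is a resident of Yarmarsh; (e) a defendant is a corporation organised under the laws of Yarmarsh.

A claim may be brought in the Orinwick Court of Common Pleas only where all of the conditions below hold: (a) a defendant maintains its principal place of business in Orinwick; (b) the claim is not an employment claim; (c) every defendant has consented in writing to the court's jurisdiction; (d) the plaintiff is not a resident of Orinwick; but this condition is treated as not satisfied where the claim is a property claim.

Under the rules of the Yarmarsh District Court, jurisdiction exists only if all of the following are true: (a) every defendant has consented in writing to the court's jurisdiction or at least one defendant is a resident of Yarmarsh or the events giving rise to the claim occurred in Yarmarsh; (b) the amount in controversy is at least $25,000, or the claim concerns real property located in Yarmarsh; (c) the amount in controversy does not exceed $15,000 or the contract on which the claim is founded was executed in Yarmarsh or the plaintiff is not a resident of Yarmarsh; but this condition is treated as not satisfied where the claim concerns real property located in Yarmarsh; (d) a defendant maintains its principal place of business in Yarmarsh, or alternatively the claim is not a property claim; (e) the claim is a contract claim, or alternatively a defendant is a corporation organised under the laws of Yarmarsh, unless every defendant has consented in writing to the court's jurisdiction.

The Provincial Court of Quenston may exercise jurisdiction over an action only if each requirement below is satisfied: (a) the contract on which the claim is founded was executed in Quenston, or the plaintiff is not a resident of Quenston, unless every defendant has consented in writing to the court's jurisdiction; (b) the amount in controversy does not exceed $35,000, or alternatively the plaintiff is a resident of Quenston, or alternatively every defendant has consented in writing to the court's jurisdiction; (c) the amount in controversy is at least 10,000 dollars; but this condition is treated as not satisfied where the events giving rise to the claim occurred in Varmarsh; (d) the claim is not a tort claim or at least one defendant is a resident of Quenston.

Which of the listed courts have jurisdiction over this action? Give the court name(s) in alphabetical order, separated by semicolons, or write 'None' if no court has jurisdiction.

the Orinwick Court of Common Pleas; the Provincial Court of Quenston; the Yarmarsh District Court

The Civil Court of Yarmarsh:
  (a) The amount in controversy is 36,750 dollars, which meets the USD 20,000 floor — that alternative is enough. And the carve-out is inapplicable — the operative events occurred in Orinwick, not Yarmarsh. Satisfied.
  (b) The claim is a contract claim, which satisfies one of the alternatives. Satisfied.
  (c) The amount in controversy is $36,750, within the $41,000 ceiling, so one alternative holds. Satisfied.
  (d) Every defendant has filed written consent, so one alternative holds. Satisfied.
  (e) The corporate defendant(s) are organised in Selport, not Yarmarsh. Not satisfied.
  → No jurisdiction.
The Orinwick Court of Common Pleas:
  (a) Varga Mercantile has its principal place of business in Orinwick. Condition met.
  (b) The claim is a contract claim, not an employment claim. Satisfied.
  (c) Every defendant has filed written consent. Condition met.
  (d) The plaintiff resides in Varmarsh, which is not Orinwick. The exception is not triggered, since the claim is a contract claim, not a property claim. Satisfied.
  → The court has jurisdiction.
The Yarmarsh District Court:
  (a) Every defendant has filed written consent, which satisfies one of the alternatives. Satisfied.
  (b) The amount in controversy is 36,750 dollars, which meets the 25,000 dollars floor, so this disjunct is met. Satisfied.
  (c) The plaintiff resides in Varmarsh, which is not Yarmarsh — that alternative is enough. The exception is not triggered, since the claim does not concern real property. Met.
  (d) The claim is a contract claim, not a property claim, so one alternative holds. Satisfied.
  (e) The claim is a contract claim, which satisfies one of the alternatives. Condition met.
  → The court has jurisdiction.
The Provincial Court of Quenston:
  (a) The contract was executed in Quenston, which satisfies one of the alternatives. Satisfied.
  (b) Every defendant has filed written consent, so one alternative holds. Met.
  (c) The amount in controversy is $36,750, which meets the USD 10,000 floor. And the carve-out is inapplicable — the operative events occurred in Orinwick, not Varmarsh. Condition met.
  (d) The claim is a contract claim, not a tort claim, which satisfies one of the alternatives. Condition met.
  → All conditions met; jurisdiction exists.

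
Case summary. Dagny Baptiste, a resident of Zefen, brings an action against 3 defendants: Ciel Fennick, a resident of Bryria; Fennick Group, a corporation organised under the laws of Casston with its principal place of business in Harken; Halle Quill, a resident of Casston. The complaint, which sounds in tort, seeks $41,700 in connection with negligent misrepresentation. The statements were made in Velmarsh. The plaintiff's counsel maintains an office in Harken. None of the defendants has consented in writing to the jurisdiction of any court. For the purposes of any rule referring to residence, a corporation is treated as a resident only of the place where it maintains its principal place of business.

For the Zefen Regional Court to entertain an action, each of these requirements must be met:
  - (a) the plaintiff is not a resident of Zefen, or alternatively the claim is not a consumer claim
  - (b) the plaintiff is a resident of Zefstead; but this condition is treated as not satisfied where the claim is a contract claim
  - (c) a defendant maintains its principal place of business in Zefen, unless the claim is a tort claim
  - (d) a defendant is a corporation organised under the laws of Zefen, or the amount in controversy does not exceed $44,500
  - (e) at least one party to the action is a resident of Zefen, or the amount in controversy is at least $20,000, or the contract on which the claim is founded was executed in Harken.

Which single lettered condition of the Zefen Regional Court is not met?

(b)

The Zefen Regional Court:
  (a) The claim is a tort claim, not a consumer claim, which satisfies one of the alternatives. Condition met.
  (b) The plaintiff resides in Zefen, not Zefstead. Not satisfied.
  (c) The corporate defendant(s) have their principal place of business in Harken, not Zefen. But the claim is a tort claim, and the 'unless' clause therefore excuses the requirement. Satisfied.
  (d) The amount in controversy is $41,700, within the USD 44,500 ceiling — that alternative is enough. Satisfied.
  (e) Dagny Baptiste resides in Zefen, which satisfies one of the alternatives. Met.
Only condition (b) fails.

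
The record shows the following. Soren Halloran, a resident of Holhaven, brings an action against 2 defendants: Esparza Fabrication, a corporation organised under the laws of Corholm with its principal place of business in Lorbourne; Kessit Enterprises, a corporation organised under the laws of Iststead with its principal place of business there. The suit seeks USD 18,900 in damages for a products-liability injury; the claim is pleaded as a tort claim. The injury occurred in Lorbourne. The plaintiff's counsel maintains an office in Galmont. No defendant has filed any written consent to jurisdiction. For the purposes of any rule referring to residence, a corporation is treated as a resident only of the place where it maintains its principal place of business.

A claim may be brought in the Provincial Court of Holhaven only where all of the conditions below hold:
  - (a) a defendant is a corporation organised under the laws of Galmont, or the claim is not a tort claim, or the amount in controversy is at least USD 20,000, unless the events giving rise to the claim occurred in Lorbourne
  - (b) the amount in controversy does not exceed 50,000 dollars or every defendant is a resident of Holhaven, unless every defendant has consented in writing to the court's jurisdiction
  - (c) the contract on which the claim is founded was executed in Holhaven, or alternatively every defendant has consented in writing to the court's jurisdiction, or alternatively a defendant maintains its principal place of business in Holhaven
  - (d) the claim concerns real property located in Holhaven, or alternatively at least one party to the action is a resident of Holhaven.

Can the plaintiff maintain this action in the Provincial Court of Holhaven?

The Provincial Court of Holhaven:
  (a) The corporate defendant(s) are organised in Corholm, Iststead, not Galmont; the claim is a tort claim; the amount in controversy is USD 18,900, below the 20,000 dollars floor — none of the alternatives is met. However, the operative events occurred in Lorbourne, so the 'unless' proviso supplies this condition. Satisfied.
  (b) The amount in controversy is USD 18,900, within the USD 50,000 ceiling — that alternative is enough. Satisfied.
  (c) No contract (and hence no place of execution) is alleged; no such written consent has been filed; the corporate defendant(s) have their principal place of business in Iststead, Lorbourne, not Holhaven — no alternative holds. Fails.
  (d) Soren Halloran resides in Holhaven — that alternative is enough. Met.
  → The court lacks jurisdiction.

No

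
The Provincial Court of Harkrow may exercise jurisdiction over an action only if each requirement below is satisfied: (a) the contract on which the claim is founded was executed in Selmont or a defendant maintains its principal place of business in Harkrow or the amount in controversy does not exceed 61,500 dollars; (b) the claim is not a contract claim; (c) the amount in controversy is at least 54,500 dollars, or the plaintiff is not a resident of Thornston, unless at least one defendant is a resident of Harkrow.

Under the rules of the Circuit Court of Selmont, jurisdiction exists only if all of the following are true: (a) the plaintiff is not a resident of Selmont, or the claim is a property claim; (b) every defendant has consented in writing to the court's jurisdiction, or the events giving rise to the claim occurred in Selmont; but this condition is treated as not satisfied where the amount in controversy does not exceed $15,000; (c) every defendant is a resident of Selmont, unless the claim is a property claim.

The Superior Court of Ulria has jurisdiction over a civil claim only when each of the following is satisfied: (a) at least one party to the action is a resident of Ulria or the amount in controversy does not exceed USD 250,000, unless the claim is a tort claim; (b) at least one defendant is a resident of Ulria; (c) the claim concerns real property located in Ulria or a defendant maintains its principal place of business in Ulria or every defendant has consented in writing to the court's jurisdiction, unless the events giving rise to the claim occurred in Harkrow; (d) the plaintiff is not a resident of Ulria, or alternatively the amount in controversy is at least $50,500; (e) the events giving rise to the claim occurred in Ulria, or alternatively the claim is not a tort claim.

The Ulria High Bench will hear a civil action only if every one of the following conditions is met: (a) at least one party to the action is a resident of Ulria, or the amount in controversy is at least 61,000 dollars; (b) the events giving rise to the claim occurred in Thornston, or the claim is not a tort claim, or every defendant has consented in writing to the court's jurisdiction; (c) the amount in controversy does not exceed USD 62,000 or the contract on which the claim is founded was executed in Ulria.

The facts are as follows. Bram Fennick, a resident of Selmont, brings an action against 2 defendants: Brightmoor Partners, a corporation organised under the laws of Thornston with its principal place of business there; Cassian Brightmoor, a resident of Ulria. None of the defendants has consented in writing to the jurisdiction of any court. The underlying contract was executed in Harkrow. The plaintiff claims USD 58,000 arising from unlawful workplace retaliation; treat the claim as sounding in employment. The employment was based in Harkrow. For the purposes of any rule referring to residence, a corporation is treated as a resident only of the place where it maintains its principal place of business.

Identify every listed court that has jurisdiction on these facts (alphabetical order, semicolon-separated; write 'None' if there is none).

The Provincial Court of Harkrow:
  (a) The amount in controversy is USD 58,000, within the $61,500 ceiling, which satisfies one of the alternatives. Satisfied.
  (b) The claim is an employment claim, not a contract claim. Satisfied.
  (c) The amount in controversy is 58,000 dollars, which meets the USD 54,500 floor, which satisfies one of the alternatives. Condition met.
  → Jurisdiction lies.
The Circuit Court of Selmont:
  (a) The plaintiff resides in Selmont; the claim is an employment claim, not a property claim — none of the alternatives is met. Not met.
  (b) No such written consent has been filed; the operative events occurred in Harkrow, not Selmont — every alternative fails. Not satisfied.
  (c) The defendants reside as follows — Brightmoor Partners in Thornston, Cassian Brightmoor in Ulria — not all in Selmont. And the claim is an employment claim, not a property claim, so the proviso does not save it. Not met.
  → No jurisdiction.
The Superior Court of Ulria:
  (a) Cassian Brightmoor resides in Ulria, so this disjunct is met. Condition met.
  (b) Cassian Brightmoor resides in Ulria. Met.
  (c) The claim does not concern real property; the corporate defendant(s) have their principal place of business in Thornston, not Ulria; no such written consent has been filed — none of the alternatives is met. However, the operative events occurred in Harkrow, so the 'unless' proviso supplies this condition. Satisfied.
  (d) The plaintiff resides in Selmont, which is not Ulria, so this disjunct is met. Condition met.
  (e) The claim is an employment claim, not a tort claim, so this disjunct is met. Condition met.
  → Every requirement is satisfied — jurisdiction.
The Ulria High Bench:
  (a) Cassian Brightmoor resides in Ulria — that alternative is enough. Condition met.
  (b) The claim is an employment claim, not a tort claim, which satisfies one of the alternatives. Condition met.
  (c) The amount in controversy is 58,000 dollars, within the $62,000 ceiling — that alternative is enough. Met.
  → Every requirement is satisfied — jurisdiction.

the Provincial Court of Harkrow; the Superior Court of Ulria; the Ulria High Bench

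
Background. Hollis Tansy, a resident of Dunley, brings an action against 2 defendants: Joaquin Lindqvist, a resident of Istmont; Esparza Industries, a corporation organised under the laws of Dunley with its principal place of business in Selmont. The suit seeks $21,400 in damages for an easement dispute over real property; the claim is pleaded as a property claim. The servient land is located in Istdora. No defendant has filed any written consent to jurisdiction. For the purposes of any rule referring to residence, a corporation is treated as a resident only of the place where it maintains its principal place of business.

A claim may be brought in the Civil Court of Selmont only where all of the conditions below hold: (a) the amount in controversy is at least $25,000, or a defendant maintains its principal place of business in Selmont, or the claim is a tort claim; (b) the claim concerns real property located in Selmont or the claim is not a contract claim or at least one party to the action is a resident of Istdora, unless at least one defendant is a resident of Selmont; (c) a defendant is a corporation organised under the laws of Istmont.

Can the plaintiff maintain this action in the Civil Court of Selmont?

No

The Civil Court of Selmont:
  (a) Esparza Industries has its principal place of business in Selmont — that alternative is enough. Met.
  (b) The claim is a property claim, not a contract claim, so one alternative holds. Condition met.
  (c) The corporate defendant(s) are organised in Dunley, not Istmont. Fails.
  → The court lacks jurisdiction.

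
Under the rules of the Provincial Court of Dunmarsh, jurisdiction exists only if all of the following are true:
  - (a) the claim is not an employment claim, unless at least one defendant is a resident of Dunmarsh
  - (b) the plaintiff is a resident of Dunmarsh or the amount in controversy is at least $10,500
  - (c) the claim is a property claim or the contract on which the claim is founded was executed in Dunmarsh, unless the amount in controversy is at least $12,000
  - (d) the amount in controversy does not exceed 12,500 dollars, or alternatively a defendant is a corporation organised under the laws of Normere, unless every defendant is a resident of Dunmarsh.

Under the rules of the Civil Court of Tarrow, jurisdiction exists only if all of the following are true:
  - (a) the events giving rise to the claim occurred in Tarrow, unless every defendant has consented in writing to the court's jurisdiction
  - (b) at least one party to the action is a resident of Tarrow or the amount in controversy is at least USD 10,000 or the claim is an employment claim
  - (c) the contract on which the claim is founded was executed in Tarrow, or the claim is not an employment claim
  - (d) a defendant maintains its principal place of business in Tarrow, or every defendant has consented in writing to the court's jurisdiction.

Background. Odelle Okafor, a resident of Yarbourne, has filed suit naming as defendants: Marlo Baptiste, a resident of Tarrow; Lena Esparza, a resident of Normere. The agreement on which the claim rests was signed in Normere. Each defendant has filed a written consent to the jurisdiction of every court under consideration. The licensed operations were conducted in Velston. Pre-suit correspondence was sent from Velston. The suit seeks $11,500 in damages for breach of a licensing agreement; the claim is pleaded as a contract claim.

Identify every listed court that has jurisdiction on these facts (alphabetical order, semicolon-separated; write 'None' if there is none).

the Civil Court of Tarrow

The Provincial Court of Dunmarsh:
  (a) The claim is a contract claim, not an employment claim. Met.
  (b) The amount in controversy is $11,500, which meets the USD 10,500 floor — that alternative is enough. Met.
  (c) The claim is a contract claim, not a property claim; the contract was executed in Normere, not Dunmarsh — every alternative fails. The proviso offers no rescue either, since the amount in controversy is $11,500, below the 12,000 dollars floor. Not satisfied.
  (d) The amount in controversy is USD 11,500, within the USD 12,500 ceiling — that alternative is enough. Condition met.
  → Not every requirement is met — no jurisdiction.
The Civil Court of Tarrow:
  (a) The operative events occurred in Velston, not Tarrow. But every defendant has filed written consent, and the 'unless' clause therefore excuses the requirement. Condition met.
  (b) Marlo Baptiste resides in Tarrow, so this disjunct is met. Satisfied.
  (c) The claim is a contract claim, not an employment claim, so one alternative holds. Met.
  (d) Every defendant has filed written consent — that alternative is enough. Met.
  → The court has jurisdiction.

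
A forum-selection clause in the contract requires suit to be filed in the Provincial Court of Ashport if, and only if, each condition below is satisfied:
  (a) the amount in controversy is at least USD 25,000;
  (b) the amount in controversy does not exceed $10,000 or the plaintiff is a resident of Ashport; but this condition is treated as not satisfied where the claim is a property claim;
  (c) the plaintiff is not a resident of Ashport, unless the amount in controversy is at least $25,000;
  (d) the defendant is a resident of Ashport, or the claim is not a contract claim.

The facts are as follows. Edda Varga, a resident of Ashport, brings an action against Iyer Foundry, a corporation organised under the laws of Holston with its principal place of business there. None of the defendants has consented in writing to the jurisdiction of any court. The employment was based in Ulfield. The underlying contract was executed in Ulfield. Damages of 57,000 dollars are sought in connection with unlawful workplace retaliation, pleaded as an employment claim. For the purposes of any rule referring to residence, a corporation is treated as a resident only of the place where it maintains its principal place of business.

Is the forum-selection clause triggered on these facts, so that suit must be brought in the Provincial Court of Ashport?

The Provincial Court of Ashport:
  (a) The amount in controversy is 57,000 dollars, which meets the 25,000 dollars floor. Met.
  (b) The plaintiff resides in Ashport, so one alternative holds. The exception is not triggered, since the claim is an employment claim, not a property claim. Satisfied.
  (c) The plaintiff resides in Ashport. The proviso rescues it, though: the amount in controversy is $57,000, which meets the $25,000 floor. Satisfied.
  (d) The claim is an employment claim, not a contract claim, so this disjunct is met. Satisfied.
  → Forum clause is triggered.

Yes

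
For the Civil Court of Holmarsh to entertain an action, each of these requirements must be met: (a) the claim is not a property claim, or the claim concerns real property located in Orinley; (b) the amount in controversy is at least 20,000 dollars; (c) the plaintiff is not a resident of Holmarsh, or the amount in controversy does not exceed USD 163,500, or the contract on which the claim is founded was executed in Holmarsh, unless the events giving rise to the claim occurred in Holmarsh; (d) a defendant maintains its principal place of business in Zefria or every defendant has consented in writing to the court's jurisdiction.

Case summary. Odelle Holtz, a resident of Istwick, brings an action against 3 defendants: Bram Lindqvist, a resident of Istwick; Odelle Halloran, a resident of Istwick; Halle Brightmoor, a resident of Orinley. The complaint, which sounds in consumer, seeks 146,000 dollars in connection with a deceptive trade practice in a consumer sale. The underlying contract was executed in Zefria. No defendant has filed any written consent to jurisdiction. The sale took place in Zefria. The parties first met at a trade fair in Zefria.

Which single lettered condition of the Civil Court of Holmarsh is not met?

The Civil Court of Holmarsh:
  (a) The claim is a consumer claim, not a property claim — that alternative is enough. Condition met.
  (b) The amount in controversy is 146,000 dollars, which meets the USD 20,000 floor. Condition met.
  (c) The plaintiff resides in Istwick, which is not Holmarsh, so this disjunct is met. Satisfied.
  (d) No defendant is a corporation; no such written consent has been filed — none of the alternatives is met. Not satisfied.
Only condition (d) fails.

(d)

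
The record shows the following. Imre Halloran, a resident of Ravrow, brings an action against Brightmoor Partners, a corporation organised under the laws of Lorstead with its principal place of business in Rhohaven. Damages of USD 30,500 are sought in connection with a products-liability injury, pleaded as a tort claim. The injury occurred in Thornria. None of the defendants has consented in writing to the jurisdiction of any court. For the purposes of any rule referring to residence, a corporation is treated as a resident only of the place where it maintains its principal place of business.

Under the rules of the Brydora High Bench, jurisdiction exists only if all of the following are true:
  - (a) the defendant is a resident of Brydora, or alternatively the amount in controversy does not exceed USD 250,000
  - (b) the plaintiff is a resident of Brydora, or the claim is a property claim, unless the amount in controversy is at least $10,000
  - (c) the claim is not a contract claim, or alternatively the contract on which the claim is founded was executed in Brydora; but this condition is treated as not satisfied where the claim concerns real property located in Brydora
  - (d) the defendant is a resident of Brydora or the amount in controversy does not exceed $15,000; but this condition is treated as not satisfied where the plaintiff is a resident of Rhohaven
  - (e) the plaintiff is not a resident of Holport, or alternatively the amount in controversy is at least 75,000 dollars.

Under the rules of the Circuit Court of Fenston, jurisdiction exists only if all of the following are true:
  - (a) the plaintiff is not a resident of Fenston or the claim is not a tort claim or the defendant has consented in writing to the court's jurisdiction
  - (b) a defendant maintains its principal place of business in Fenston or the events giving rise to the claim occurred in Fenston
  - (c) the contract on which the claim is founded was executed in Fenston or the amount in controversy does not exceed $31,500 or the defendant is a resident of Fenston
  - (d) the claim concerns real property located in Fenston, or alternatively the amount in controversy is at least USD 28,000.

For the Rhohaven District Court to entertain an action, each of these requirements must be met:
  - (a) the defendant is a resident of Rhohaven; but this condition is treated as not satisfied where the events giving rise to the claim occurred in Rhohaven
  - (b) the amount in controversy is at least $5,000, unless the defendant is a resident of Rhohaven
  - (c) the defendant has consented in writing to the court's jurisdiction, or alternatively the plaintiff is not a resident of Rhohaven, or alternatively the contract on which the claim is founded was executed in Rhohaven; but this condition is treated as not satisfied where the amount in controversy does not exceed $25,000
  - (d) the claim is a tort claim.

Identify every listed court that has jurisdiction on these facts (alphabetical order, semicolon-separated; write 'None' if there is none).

The Brydora High Bench:
  (a) The amount in controversy is 30,500 dollars, within the $250,000 ceiling, which satisfies one of the alternatives. Satisfied.
  (b) The plaintiff resides in Ravrow, not Brydora; the claim is a tort claim, not a property claim — every alternative fails. However, the amount in controversy is $30,500, which meets the 10,000 dollars floor, so the 'unless' proviso supplies this condition. Satisfied.
  (c) The claim is a tort claim, not a contract claim, so one alternative holds. The carve-out does not apply: the claim does not concern real property. Condition met.
  (d) The defendant resides in Rhohaven, not Brydora; the amount in controversy is $30,500, above the 15,000 dollars ceiling — no alternative holds. Not satisfied.
  (e) The plaintiff resides in Ravrow, which is not Holport — that alternative is enough. Condition met.
  → Not every requirement is met — no jurisdiction.
The Circuit Court of Fenston:
  (a) The plaintiff resides in Ravrow, which is not Fenston, which satisfies one of the alternatives. Met.
  (b) The corporate defendant(s) have their principal place of business in Rhohaven, not Fenston; the operative events occurred in Thornria, not Fenston — every alternative fails. Not met.
  (c) The amount in controversy is $30,500, within the USD 31,500 ceiling, which satisfies one of the alternatives. Met.
  (d) The amount in controversy is 30,500 dollars, which meets the $28,000 floor, which satisfies one of the alternatives. Met.
  → The court lacks jurisdiction.
The Rhohaven District Court:
  (a) The defendant resides in Rhohaven. The exception is not triggered, since the operative events occurred in Thornria, not Rhohaven. Met.
  (b) The amount in controversy is USD 30,500, which meets the 5,000 dollars floor. Condition met.
  (c) The plaintiff resides in Ravrow, which is not Rhohaven — that alternative is enough. And the carve-out is inapplicable — the amount in controversy is USD 30,500, above the USD 25,000 ceiling. Satisfied.
  (d) The claim is a tort claim. Satisfied.
  → All conditions met; jurisdiction exists.

the Rhohaven District Court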